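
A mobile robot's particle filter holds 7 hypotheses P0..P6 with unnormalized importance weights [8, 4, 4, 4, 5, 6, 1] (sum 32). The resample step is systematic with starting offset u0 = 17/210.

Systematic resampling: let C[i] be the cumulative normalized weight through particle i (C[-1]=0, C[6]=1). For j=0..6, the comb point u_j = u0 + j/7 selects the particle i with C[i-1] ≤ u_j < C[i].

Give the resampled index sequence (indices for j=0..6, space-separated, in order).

0 0 1 3 4 5 5

C = [1/4, 3/8, 1/2, 5/8, 25/32, 31/32, 1]
j=0: u_0=17/210 ∈ [0, 1/4) → index 0
j=1: u_1=47/210 ∈ [0, 1/4) → index 0
j=2: u_2=11/30 ∈ [1/4, 3/8) → index 1
j=3: u_3=107/210 ∈ [1/2, 5/8) → index 3
j=4: u_4=137/210 ∈ [5/8, 25/32) → index 4
j=5: u_5=167/210 ∈ [25/32, 31/32) → index 5
j=6: u_6=197/210 ∈ [25/32, 31/32) → index 5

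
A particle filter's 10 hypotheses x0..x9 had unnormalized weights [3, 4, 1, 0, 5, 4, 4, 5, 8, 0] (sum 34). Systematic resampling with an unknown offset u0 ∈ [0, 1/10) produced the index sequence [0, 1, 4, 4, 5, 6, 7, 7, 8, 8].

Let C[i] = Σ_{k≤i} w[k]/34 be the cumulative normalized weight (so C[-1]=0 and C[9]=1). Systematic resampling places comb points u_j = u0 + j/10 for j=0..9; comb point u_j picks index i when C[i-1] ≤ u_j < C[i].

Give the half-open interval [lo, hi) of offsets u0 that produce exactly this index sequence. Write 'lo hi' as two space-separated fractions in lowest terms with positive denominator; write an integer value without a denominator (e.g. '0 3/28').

3/85 11/170

C = [3/34, 7/34, 4/17, 4/17, 13/34, 1/2, 21/34, 13/17, 1, 1]
j=0 picked index 0: u0 ∈ [0, 3/34)
j=1 picked index 1: u0 ∈ [-1/85, 9/85)
j=2 picked index 4: u0 ∈ [3/85, 31/170)
j=3 picked index 4: u0 ∈ [-11/170, 7/85)
j=4 picked index 5: u0 ∈ [-3/170, 1/10)
j=5 picked index 6: u0 ∈ [0, 2/17)
j=6 picked index 7: u0 ∈ [3/170, 14/85)
j=7 picked index 7: u0 ∈ [-7/85, 11/170)
j=8 picked index 8: u0 ∈ [-3/85, 1/5)
j=9 picked index 8: u0 ∈ [-23/170, 1/10)
intersection: [3/85, 11/170)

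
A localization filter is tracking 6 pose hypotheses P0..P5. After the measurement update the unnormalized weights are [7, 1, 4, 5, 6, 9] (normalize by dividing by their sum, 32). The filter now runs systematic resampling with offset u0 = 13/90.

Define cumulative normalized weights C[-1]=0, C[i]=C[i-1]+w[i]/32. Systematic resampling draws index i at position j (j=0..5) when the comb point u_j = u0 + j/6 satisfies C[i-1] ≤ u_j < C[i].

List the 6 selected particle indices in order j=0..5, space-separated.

C = [7/32, 1/4, 3/8, 17/32, 23/32, 1]
j=0: u_0=13/90 ∈ [0, 7/32) → index 0
j=1: u_1=14/45 ∈ [1/4, 3/8) → index 2
j=2: u_2=43/90 ∈ [3/8, 17/32) → index 3
j=3: u_3=29/45 ∈ [17/32, 23/32) → index 4
j=4: u_4=73/90 ∈ [23/32, 1) → index 5
j=5: u_5=44/45 ∈ [23/32, 1) → index 5

0 2 3 4 5 5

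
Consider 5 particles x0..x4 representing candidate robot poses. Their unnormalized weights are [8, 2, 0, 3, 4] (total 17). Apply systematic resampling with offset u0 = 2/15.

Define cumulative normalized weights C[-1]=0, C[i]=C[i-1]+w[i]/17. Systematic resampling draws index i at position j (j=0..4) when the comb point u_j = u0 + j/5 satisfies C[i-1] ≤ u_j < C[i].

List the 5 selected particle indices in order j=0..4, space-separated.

0 0 1 3 4

C = [8/17, 10/17, 10/17, 13/17, 1]
j=0: u_0=2/15 ∈ [0, 8/17) → index 0
j=1: u_1=1/3 ∈ [0, 8/17) → index 0
j=2: u_2=8/15 ∈ [8/17, 10/17) → index 1
j=3: u_3=11/15 ∈ [10/17, 13/17) → index 3
j=4: u_4=14/15 ∈ [13/17, 1) → index 4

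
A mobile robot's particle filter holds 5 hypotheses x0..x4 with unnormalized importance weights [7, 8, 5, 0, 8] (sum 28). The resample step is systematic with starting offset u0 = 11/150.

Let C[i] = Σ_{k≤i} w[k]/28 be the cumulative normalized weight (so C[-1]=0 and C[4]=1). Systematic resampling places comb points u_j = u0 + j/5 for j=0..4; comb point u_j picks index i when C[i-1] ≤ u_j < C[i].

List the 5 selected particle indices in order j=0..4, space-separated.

0 1 1 2 4

C = [1/4, 15/28, 5/7, 5/7, 1]
j=0: u_0=11/150 ∈ [0, 1/4) → index 0
j=1: u_1=41/150 ∈ [1/4, 15/28) → index 1
j=2: u_2=71/150 ∈ [1/4, 15/28) → index 1
j=3: u_3=101/150 ∈ [15/28, 5/7) → index 2
j=4: u_4=131/150 ∈ [5/7, 1) → index 4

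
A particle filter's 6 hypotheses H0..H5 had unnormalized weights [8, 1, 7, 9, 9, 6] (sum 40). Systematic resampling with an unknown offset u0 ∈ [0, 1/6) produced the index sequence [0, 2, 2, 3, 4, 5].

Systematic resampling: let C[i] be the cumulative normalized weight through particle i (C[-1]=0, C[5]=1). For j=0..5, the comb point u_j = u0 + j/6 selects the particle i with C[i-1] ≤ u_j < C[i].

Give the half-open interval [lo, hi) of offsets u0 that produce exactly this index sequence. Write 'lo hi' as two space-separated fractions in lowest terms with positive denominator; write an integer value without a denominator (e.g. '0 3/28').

C = [1/5, 9/40, 2/5, 5/8, 17/20, 1]
j=0 picked index 0: u0 ∈ [0, 1/5)
j=1 picked index 2: u0 ∈ [7/120, 7/30)
j=2 picked index 2: u0 ∈ [-13/120, 1/15)
j=3 picked index 3: u0 ∈ [-1/10, 1/8)
j=4 picked index 4: u0 ∈ [-1/24, 11/60)
j=5 picked index 5: u0 ∈ [1/60, 1/6)
intersection: [7/120, 1/15)

7/120 1/15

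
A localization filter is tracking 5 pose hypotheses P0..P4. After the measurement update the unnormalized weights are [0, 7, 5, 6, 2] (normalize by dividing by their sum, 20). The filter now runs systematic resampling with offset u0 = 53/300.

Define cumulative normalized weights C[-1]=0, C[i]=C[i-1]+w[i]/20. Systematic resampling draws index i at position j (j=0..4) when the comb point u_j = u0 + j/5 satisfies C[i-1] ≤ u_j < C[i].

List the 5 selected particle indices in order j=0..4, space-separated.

1 2 2 3 4

C = [0, 7/20, 3/5, 9/10, 1]
j=0: u_0=53/300 ∈ [0, 7/20) → index 1
j=1: u_1=113/300 ∈ [7/20, 3/5) → index 2
j=2: u_2=173/300 ∈ [7/20, 3/5) → index 2
j=3: u_3=233/300 ∈ [3/5, 9/10) → index 3
j=4: u_4=293/300 ∈ [9/10, 1) → index 4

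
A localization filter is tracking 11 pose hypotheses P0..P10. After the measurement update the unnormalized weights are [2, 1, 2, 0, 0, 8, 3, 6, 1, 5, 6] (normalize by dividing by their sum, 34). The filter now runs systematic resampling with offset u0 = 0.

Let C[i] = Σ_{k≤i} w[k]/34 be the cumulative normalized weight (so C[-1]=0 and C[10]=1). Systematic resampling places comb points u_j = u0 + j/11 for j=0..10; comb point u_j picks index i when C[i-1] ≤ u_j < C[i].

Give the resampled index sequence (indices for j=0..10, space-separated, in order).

C = [1/17, 3/34, 5/34, 5/34, 5/34, 13/34, 8/17, 11/17, 23/34, 14/17, 1]
j=0: u_0=0 ∈ [0, 1/17) → index 0
j=1: u_1=1/11 ∈ [3/34, 5/34) → index 2
j=2: u_2=2/11 ∈ [5/34, 13/34) → index 5
j=3: u_3=3/11 ∈ [5/34, 13/34) → index 5
j=4: u_4=4/11 ∈ [5/34, 13/34) → index 5
j=5: u_5=5/11 ∈ [13/34, 8/17) → index 6
j=6: u_6=6/11 ∈ [8/17, 11/17) → index 7
j=7: u_7=7/11 ∈ [8/17, 11/17) → index 7
j=8: u_8=8/11 ∈ [23/34, 14/17) → index 9
j=9: u_9=9/11 ∈ [23/34, 14/17) → index 9
j=10: u_10=10/11 ∈ [14/17, 1) → index 10

0 2 5 5 5 6 7 7 9 9 10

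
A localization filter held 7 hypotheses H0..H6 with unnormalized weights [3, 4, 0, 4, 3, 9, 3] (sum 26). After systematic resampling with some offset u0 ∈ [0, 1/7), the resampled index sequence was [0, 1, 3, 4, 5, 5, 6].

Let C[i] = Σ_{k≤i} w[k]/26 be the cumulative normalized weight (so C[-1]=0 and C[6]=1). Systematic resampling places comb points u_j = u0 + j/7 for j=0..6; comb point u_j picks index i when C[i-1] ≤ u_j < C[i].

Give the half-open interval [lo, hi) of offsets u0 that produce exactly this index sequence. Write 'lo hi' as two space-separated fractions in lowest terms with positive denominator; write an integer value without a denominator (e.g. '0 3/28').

5/182 10/91

C = [3/26, 7/26, 7/26, 11/26, 7/13, 23/26, 1]
j=0 picked index 0: u0 ∈ [0, 3/26)
j=1 picked index 1: u0 ∈ [-5/182, 23/182)
j=2 picked index 3: u0 ∈ [-3/182, 25/182)
j=3 picked index 4: u0 ∈ [-1/182, 10/91)
j=4 picked index 5: u0 ∈ [-3/91, 57/182)
j=5 picked index 5: u0 ∈ [-16/91, 31/182)
j=6 picked index 6: u0 ∈ [5/182, 1/7)
intersection: [5/182, 10/91)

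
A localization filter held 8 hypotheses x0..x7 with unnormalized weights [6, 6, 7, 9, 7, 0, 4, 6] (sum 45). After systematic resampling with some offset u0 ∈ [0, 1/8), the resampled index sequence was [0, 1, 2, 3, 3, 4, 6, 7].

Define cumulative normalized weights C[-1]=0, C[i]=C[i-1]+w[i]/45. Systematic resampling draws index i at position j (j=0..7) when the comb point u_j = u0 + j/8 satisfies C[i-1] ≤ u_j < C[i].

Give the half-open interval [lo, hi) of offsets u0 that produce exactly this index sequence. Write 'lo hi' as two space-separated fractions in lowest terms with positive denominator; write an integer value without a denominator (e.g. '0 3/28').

C = [2/15, 4/15, 19/45, 28/45, 7/9, 7/9, 13/15, 1]
j=0 picked index 0: u0 ∈ [0, 2/15)
j=1 picked index 1: u0 ∈ [1/120, 17/120)
j=2 picked index 2: u0 ∈ [1/60, 31/180)
j=3 picked index 3: u0 ∈ [17/360, 89/360)
j=4 picked index 3: u0 ∈ [-7/90, 11/90)
j=5 picked index 4: u0 ∈ [-1/360, 11/72)
j=6 picked index 6: u0 ∈ [1/36, 7/60)
j=7 picked index 7: u0 ∈ [-1/120, 1/8)
intersection: [17/360, 7/60)

17/360 7/60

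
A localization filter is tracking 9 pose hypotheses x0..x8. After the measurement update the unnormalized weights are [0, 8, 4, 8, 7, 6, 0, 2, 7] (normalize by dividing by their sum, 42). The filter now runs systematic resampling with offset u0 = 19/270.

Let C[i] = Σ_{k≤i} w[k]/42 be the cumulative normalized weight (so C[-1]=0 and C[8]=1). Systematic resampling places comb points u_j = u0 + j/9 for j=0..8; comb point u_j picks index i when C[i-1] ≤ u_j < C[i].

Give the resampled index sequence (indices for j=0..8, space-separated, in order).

1 1 3 3 4 4 5 8 8

C = [0, 4/21, 2/7, 10/21, 9/14, 11/14, 11/14, 5/6, 1]
j=0: u_0=19/270 ∈ [0, 4/21) → index 1
j=1: u_1=49/270 ∈ [0, 4/21) → index 1
j=2: u_2=79/270 ∈ [2/7, 10/21) → index 3
j=3: u_3=109/270 ∈ [2/7, 10/21) → index 3
j=4: u_4=139/270 ∈ [10/21, 9/14) → index 4
j=5: u_5=169/270 ∈ [10/21, 9/14) → index 4
j=6: u_6=199/270 ∈ [9/14, 11/14) → index 5
j=7: u_7=229/270 ∈ [5/6, 1) → index 8
j=8: u_8=259/270 ∈ [5/6, 1) → index 8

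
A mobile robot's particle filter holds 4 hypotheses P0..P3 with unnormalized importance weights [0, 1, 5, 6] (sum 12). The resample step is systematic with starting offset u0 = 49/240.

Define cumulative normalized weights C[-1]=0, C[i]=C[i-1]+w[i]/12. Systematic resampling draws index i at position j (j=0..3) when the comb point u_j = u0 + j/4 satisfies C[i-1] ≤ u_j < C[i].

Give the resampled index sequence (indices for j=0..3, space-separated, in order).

C = [0, 1/12, 1/2, 1]
j=0: u_0=49/240 ∈ [1/12, 1/2) → index 2
j=1: u_1=109/240 ∈ [1/12, 1/2) → index 2
j=2: u_2=169/240 ∈ [1/2, 1) → index 3
j=3: u_3=229/240 ∈ [1/2, 1) → index 3

2 2 3 3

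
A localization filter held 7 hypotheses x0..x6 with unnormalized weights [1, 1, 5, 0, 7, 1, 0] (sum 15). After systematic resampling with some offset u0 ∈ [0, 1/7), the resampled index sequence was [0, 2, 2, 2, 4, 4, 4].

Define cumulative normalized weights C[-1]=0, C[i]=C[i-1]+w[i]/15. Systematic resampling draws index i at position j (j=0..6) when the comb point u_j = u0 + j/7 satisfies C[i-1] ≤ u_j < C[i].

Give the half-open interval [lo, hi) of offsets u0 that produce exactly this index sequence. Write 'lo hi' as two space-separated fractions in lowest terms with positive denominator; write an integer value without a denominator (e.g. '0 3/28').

0 4/105

C = [1/15, 2/15, 7/15, 7/15, 14/15, 1, 1]
j=0 picked index 0: u0 ∈ [0, 1/15)
j=1 picked index 2: u0 ∈ [-1/105, 34/105)
j=2 picked index 2: u0 ∈ [-16/105, 19/105)
j=3 picked index 2: u0 ∈ [-31/105, 4/105)
j=4 picked index 4: u0 ∈ [-11/105, 38/105)
j=5 picked index 4: u0 ∈ [-26/105, 23/105)
j=6 picked index 4: u0 ∈ [-41/105, 8/105)
intersection: [0, 4/105)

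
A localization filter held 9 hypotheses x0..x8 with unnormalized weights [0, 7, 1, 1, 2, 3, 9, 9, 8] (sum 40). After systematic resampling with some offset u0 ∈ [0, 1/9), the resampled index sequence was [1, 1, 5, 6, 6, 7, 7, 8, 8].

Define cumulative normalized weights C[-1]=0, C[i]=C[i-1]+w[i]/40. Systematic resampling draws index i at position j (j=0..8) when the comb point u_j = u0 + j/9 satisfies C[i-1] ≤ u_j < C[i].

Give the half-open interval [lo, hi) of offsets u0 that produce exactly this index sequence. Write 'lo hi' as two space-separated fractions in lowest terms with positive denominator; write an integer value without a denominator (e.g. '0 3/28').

19/360 23/360

C = [0, 7/40, 1/5, 9/40, 11/40, 7/20, 23/40, 4/5, 1]
j=0 picked index 1: u0 ∈ [0, 7/40)
j=1 picked index 1: u0 ∈ [-1/9, 23/360)
j=2 picked index 5: u0 ∈ [19/360, 23/180)
j=3 picked index 6: u0 ∈ [1/60, 29/120)
j=4 picked index 6: u0 ∈ [-17/180, 47/360)
j=5 picked index 7: u0 ∈ [7/360, 11/45)
j=6 picked index 7: u0 ∈ [-11/120, 2/15)
j=7 picked index 8: u0 ∈ [1/45, 2/9)
j=8 picked index 8: u0 ∈ [-4/45, 1/9)
intersection: [19/360, 23/360)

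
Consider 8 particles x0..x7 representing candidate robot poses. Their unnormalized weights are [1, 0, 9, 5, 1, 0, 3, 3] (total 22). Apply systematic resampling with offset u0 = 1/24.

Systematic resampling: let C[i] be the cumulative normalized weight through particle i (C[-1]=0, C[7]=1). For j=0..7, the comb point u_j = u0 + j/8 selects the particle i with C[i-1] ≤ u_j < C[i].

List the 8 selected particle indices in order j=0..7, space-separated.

0 2 2 2 3 3 6 7

C = [1/22, 1/22, 5/11, 15/22, 8/11, 8/11, 19/22, 1]
j=0: u_0=1/24 ∈ [0, 1/22) → index 0
j=1: u_1=1/6 ∈ [1/22, 5/11) → index 2
j=2: u_2=7/24 ∈ [1/22, 5/11) → index 2
j=3: u_3=5/12 ∈ [1/22, 5/11) → index 2
j=4: u_4=13/24 ∈ [5/11, 15/22) → index 3
j=5: u_5=2/3 ∈ [5/11, 15/22) → index 3
j=6: u_6=19/24 ∈ [8/11, 19/22) → index 6
j=7: u_7=11/12 ∈ [19/22, 1) → index 7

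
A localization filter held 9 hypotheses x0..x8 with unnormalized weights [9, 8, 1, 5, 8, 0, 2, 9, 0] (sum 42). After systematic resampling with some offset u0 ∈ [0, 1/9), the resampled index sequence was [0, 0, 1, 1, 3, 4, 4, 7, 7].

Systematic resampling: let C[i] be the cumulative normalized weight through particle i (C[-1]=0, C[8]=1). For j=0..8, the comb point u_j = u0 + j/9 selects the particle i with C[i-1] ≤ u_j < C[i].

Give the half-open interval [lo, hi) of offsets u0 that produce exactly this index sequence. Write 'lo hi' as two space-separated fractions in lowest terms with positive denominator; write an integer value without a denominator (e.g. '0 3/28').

C = [3/14, 17/42, 3/7, 23/42, 31/42, 31/42, 11/14, 1, 1]
j=0 picked index 0: u0 ∈ [0, 3/14)
j=1 picked index 0: u0 ∈ [-1/9, 13/126)
j=2 picked index 1: u0 ∈ [-1/126, 23/126)
j=3 picked index 1: u0 ∈ [-5/42, 1/14)
j=4 picked index 3: u0 ∈ [-1/63, 13/126)
j=5 picked index 4: u0 ∈ [-1/126, 23/126)
j=6 picked index 4: u0 ∈ [-5/42, 1/14)
j=7 picked index 7: u0 ∈ [1/126, 2/9)
j=8 picked index 7: u0 ∈ [-13/126, 1/9)
intersection: [1/126, 1/14)

1/126 1/14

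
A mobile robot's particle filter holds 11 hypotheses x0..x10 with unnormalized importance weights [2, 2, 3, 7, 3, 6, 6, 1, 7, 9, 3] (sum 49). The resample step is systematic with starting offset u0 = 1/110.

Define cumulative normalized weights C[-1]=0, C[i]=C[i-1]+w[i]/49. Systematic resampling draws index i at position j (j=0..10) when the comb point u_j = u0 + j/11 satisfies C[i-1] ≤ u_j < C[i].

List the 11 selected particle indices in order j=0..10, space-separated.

C = [2/49, 4/49, 1/7, 2/7, 17/49, 23/49, 29/49, 30/49, 37/49, 46/49, 1]
j=0: u_0=1/110 ∈ [0, 2/49) → index 0
j=1: u_1=1/10 ∈ [4/49, 1/7) → index 2
j=2: u_2=21/110 ∈ [1/7, 2/7) → index 3
j=3: u_3=31/110 ∈ [1/7, 2/7) → index 3
j=4: u_4=41/110 ∈ [17/49, 23/49) → index 5
j=5: u_5=51/110 ∈ [17/49, 23/49) → index 5
j=6: u_6=61/110 ∈ [23/49, 29/49) → index 6
j=7: u_7=71/110 ∈ [30/49, 37/49) → index 8
j=8: u_8=81/110 ∈ [30/49, 37/49) → index 8
j=9: u_9=91/110 ∈ [37/49, 46/49) → index 9
j=10: u_10=101/110 ∈ [37/49, 46/49) → index 9

0 2 3 3 5 5 6 8 8 9 9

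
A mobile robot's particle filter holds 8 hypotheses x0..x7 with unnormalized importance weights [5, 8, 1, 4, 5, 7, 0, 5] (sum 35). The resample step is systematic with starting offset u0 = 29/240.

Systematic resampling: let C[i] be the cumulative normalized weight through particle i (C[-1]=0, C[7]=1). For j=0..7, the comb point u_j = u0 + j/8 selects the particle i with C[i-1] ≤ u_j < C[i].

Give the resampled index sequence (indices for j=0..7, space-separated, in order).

C = [1/7, 13/35, 2/5, 18/35, 23/35, 6/7, 6/7, 1]
j=0: u_0=29/240 ∈ [0, 1/7) → index 0
j=1: u_1=59/240 ∈ [1/7, 13/35) → index 1
j=2: u_2=89/240 ∈ [1/7, 13/35) → index 1
j=3: u_3=119/240 ∈ [2/5, 18/35) → index 3
j=4: u_4=149/240 ∈ [18/35, 23/35) → index 4
j=5: u_5=179/240 ∈ [23/35, 6/7) → index 5
j=6: u_6=209/240 ∈ [6/7, 1) → index 7
j=7: u_7=239/240 ∈ [6/7, 1) → index 7

0 1 1 3 4 5 7 7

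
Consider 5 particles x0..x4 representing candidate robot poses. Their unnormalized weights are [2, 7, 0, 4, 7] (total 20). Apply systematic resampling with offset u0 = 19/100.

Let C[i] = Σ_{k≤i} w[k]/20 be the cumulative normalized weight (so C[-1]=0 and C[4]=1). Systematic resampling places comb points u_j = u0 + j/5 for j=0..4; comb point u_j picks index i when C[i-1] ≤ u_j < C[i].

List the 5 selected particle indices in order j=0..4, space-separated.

1 1 3 4 4

C = [1/10, 9/20, 9/20, 13/20, 1]
j=0: u_0=19/100 ∈ [1/10, 9/20) → index 1
j=1: u_1=39/100 ∈ [1/10, 9/20) → index 1
j=2: u_2=59/100 ∈ [9/20, 13/20) → index 3
j=3: u_3=79/100 ∈ [13/20, 1) → index 4
j=4: u_4=99/100 ∈ [13/20, 1) → index 4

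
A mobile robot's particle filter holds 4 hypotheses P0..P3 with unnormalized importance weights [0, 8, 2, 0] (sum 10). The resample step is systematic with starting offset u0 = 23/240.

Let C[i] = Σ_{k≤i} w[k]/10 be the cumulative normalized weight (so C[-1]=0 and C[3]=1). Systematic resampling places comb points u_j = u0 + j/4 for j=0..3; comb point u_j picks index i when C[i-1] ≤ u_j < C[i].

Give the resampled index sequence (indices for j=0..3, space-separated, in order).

C = [0, 4/5, 1, 1]
j=0: u_0=23/240 ∈ [0, 4/5) → index 1
j=1: u_1=83/240 ∈ [0, 4/5) → index 1
j=2: u_2=143/240 ∈ [0, 4/5) → index 1
j=3: u_3=203/240 ∈ [4/5, 1) → index 2

1 1 1 2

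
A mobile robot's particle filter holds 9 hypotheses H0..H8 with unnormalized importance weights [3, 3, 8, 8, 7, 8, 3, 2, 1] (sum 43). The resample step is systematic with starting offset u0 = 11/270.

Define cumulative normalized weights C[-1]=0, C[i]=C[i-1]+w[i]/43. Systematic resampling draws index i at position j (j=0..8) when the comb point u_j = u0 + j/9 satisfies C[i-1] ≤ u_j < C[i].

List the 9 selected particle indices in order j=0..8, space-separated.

0 2 2 3 3 4 5 5 6

C = [3/43, 6/43, 14/43, 22/43, 29/43, 37/43, 40/43, 42/43, 1]
j=0: u_0=11/270 ∈ [0, 3/43) → index 0
j=1: u_1=41/270 ∈ [6/43, 14/43) → index 2
j=2: u_2=71/270 ∈ [6/43, 14/43) → index 2
j=3: u_3=101/270 ∈ [14/43, 22/43) → index 3
j=4: u_4=131/270 ∈ [14/43, 22/43) → index 3
j=5: u_5=161/270 ∈ [22/43, 29/43) → index 4
j=6: u_6=191/270 ∈ [29/43, 37/43) → index 5
j=7: u_7=221/270 ∈ [29/43, 37/43) → index 5
j=8: u_8=251/270 ∈ [37/43, 40/43) → index 6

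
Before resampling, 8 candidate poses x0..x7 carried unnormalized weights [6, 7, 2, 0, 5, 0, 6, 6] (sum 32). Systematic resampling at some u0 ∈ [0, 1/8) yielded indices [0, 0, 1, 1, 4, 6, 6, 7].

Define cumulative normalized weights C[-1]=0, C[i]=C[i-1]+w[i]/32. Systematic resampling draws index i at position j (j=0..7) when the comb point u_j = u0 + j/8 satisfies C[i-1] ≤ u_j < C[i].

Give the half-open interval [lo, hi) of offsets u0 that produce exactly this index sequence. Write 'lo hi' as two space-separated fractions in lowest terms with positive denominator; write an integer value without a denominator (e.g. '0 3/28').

C = [3/16, 13/32, 15/32, 15/32, 5/8, 5/8, 13/16, 1]
j=0 picked index 0: u0 ∈ [0, 3/16)
j=1 picked index 0: u0 ∈ [-1/8, 1/16)
j=2 picked index 1: u0 ∈ [-1/16, 5/32)
j=3 picked index 1: u0 ∈ [-3/16, 1/32)
j=4 picked index 4: u0 ∈ [-1/32, 1/8)
j=5 picked index 6: u0 ∈ [0, 3/16)
j=6 picked index 6: u0 ∈ [-1/8, 1/16)
j=7 picked index 7: u0 ∈ [-1/16, 1/8)
intersection: [0, 1/32)

0 1/32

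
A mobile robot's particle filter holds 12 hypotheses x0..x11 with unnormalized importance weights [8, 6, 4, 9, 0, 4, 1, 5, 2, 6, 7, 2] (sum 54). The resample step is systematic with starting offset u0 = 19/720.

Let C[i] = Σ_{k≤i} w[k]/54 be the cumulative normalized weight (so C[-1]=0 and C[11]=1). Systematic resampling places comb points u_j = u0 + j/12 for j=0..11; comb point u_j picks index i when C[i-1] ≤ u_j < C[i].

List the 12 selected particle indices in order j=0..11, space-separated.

C = [4/27, 7/27, 1/3, 1/2, 1/2, 31/54, 16/27, 37/54, 13/18, 5/6, 26/27, 1]
j=0: u_0=19/720 ∈ [0, 4/27) → index 0
j=1: u_1=79/720 ∈ [0, 4/27) → index 0
j=2: u_2=139/720 ∈ [4/27, 7/27) → index 1
j=3: u_3=199/720 ∈ [7/27, 1/3) → index 2
j=4: u_4=259/720 ∈ [1/3, 1/2) → index 3
j=5: u_5=319/720 ∈ [1/3, 1/2) → index 3
j=6: u_6=379/720 ∈ [1/2, 31/54) → index 5
j=7: u_7=439/720 ∈ [16/27, 37/54) → index 7
j=8: u_8=499/720 ∈ [37/54, 13/18) → index 8
j=9: u_9=559/720 ∈ [13/18, 5/6) → index 9
j=10: u_10=619/720 ∈ [5/6, 26/27) → index 10
j=11: u_11=679/720 ∈ [5/6, 26/27) → index 10

0 0 1 2 3 3 5 7 8 9 10 10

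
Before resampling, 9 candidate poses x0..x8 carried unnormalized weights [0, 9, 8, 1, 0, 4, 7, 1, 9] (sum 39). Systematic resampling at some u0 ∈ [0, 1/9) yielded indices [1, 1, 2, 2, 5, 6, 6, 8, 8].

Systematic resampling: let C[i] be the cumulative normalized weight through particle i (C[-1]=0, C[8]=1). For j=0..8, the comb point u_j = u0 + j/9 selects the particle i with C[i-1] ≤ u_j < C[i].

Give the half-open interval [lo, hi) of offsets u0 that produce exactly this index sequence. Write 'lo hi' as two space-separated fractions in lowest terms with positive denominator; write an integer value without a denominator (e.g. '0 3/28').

C = [0, 3/13, 17/39, 6/13, 6/13, 22/39, 29/39, 10/13, 1]
j=0 picked index 1: u0 ∈ [0, 3/13)
j=1 picked index 1: u0 ∈ [-1/9, 14/117)
j=2 picked index 2: u0 ∈ [1/117, 25/117)
j=3 picked index 2: u0 ∈ [-4/39, 4/39)
j=4 picked index 5: u0 ∈ [2/117, 14/117)
j=5 picked index 6: u0 ∈ [1/117, 22/117)
j=6 picked index 6: u0 ∈ [-4/39, 1/13)
j=7 picked index 8: u0 ∈ [-1/117, 2/9)
j=8 picked index 8: u0 ∈ [-14/117, 1/9)
intersection: [2/117, 1/13)

2/117 1/13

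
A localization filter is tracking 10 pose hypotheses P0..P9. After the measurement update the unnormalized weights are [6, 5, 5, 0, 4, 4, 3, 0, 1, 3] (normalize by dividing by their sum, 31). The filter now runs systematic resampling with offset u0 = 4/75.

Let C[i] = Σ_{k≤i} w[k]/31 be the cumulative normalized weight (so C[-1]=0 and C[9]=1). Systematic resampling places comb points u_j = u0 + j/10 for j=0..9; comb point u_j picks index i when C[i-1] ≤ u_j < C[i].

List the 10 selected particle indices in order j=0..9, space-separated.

0 0 1 1 2 4 5 5 6 9

C = [6/31, 11/31, 16/31, 16/31, 20/31, 24/31, 27/31, 27/31, 28/31, 1]
j=0: u_0=4/75 ∈ [0, 6/31) → index 0
j=1: u_1=23/150 ∈ [0, 6/31) → index 0
j=2: u_2=19/75 ∈ [6/31, 11/31) → index 1
j=3: u_3=53/150 ∈ [6/31, 11/31) → index 1
j=4: u_4=34/75 ∈ [11/31, 16/31) → index 2
j=5: u_5=83/150 ∈ [16/31, 20/31) → index 4
j=6: u_6=49/75 ∈ [20/31, 24/31) → index 5
j=7: u_7=113/150 ∈ [20/31, 24/31) → index 5
j=8: u_8=64/75 ∈ [24/31, 27/31) → index 6
j=9: u_9=143/150 ∈ [28/31, 1) → index 9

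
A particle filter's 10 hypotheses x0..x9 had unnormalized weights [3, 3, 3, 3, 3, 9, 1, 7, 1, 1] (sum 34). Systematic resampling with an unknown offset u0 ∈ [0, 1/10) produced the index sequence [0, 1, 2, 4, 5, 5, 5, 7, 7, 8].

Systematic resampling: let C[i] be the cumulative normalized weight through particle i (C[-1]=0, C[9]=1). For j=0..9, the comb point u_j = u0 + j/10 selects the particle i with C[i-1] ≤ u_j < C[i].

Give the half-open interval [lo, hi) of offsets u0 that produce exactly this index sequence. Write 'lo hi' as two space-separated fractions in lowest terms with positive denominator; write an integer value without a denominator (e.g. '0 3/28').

C = [3/34, 3/17, 9/34, 6/17, 15/34, 12/17, 25/34, 16/17, 33/34, 1]
j=0 picked index 0: u0 ∈ [0, 3/34)
j=1 picked index 1: u0 ∈ [-1/85, 13/170)
j=2 picked index 2: u0 ∈ [-2/85, 11/170)
j=3 picked index 4: u0 ∈ [9/170, 12/85)
j=4 picked index 5: u0 ∈ [7/170, 26/85)
j=5 picked index 5: u0 ∈ [-1/17, 7/34)
j=6 picked index 5: u0 ∈ [-27/170, 9/85)
j=7 picked index 7: u0 ∈ [3/85, 41/170)
j=8 picked index 7: u0 ∈ [-11/170, 12/85)
j=9 picked index 8: u0 ∈ [7/170, 6/85)
intersection: [9/170, 11/170)

9/170 11/170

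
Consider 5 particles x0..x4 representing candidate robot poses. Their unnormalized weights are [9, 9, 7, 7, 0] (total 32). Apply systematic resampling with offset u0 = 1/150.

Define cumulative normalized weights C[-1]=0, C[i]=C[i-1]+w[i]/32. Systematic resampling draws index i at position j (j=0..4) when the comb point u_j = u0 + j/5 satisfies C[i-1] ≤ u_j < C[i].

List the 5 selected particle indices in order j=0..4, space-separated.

C = [9/32, 9/16, 25/32, 1, 1]
j=0: u_0=1/150 ∈ [0, 9/32) → index 0
j=1: u_1=31/150 ∈ [0, 9/32) → index 0
j=2: u_2=61/150 ∈ [9/32, 9/16) → index 1
j=3: u_3=91/150 ∈ [9/16, 25/32) → index 2
j=4: u_4=121/150 ∈ [25/32, 1) → index 3

0 0 1 2 3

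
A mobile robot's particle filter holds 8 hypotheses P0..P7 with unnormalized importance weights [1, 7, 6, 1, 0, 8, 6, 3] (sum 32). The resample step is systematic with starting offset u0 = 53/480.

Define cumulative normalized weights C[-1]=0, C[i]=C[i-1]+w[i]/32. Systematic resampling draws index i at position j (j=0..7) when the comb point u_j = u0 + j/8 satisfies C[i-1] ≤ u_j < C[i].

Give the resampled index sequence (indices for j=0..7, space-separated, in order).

C = [1/32, 1/4, 7/16, 15/32, 15/32, 23/32, 29/32, 1]
j=0: u_0=53/480 ∈ [1/32, 1/4) → index 1
j=1: u_1=113/480 ∈ [1/32, 1/4) → index 1
j=2: u_2=173/480 ∈ [1/4, 7/16) → index 2
j=3: u_3=233/480 ∈ [15/32, 23/32) → index 5
j=4: u_4=293/480 ∈ [15/32, 23/32) → index 5
j=5: u_5=353/480 ∈ [23/32, 29/32) → index 6
j=6: u_6=413/480 ∈ [23/32, 29/32) → index 6
j=7: u_7=473/480 ∈ [29/32, 1) → index 7

1 1 2 5 5 6 6 7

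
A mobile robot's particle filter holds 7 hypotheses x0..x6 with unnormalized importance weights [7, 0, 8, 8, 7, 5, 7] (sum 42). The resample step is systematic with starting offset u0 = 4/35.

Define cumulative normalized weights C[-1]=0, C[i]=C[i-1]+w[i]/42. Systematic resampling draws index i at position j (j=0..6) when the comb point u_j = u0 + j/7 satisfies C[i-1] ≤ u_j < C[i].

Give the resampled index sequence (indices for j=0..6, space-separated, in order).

C = [1/6, 1/6, 5/14, 23/42, 5/7, 5/6, 1]
j=0: u_0=4/35 ∈ [0, 1/6) → index 0
j=1: u_1=9/35 ∈ [1/6, 5/14) → index 2
j=2: u_2=2/5 ∈ [5/14, 23/42) → index 3
j=3: u_3=19/35 ∈ [5/14, 23/42) → index 3
j=4: u_4=24/35 ∈ [23/42, 5/7) → index 4
j=5: u_5=29/35 ∈ [5/7, 5/6) → index 5
j=6: u_6=34/35 ∈ [5/6, 1) → index 6

0 2 3 3 4 5 6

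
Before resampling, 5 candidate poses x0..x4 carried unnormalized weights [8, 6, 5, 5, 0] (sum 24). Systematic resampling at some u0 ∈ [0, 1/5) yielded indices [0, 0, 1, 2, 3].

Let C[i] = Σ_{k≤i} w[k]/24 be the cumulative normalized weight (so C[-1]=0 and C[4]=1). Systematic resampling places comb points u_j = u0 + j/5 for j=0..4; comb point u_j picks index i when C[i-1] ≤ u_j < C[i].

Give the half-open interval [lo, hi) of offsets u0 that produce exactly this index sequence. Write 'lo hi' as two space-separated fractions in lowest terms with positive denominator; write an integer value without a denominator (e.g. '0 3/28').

0 2/15

C = [1/3, 7/12, 19/24, 1, 1]
j=0 picked index 0: u0 ∈ [0, 1/3)
j=1 picked index 0: u0 ∈ [-1/5, 2/15)
j=2 picked index 1: u0 ∈ [-1/15, 11/60)
j=3 picked index 2: u0 ∈ [-1/60, 23/120)
j=4 picked index 3: u0 ∈ [-1/120, 1/5)
intersection: [0, 2/15)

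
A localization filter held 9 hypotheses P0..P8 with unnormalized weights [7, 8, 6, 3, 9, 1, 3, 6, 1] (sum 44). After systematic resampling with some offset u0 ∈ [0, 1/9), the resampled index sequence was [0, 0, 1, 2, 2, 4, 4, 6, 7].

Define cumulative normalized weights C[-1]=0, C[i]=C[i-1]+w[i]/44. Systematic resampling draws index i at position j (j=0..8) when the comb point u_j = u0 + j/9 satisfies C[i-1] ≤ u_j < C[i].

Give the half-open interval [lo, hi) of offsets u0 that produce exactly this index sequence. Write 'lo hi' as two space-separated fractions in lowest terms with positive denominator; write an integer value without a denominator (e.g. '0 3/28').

1/132 13/396

C = [7/44, 15/44, 21/44, 6/11, 3/4, 17/22, 37/44, 43/44, 1]
j=0 picked index 0: u0 ∈ [0, 7/44)
j=1 picked index 0: u0 ∈ [-1/9, 19/396)
j=2 picked index 1: u0 ∈ [-25/396, 47/396)
j=3 picked index 2: u0 ∈ [1/132, 19/132)
j=4 picked index 2: u0 ∈ [-41/396, 13/396)
j=5 picked index 4: u0 ∈ [-1/99, 7/36)
j=6 picked index 4: u0 ∈ [-4/33, 1/12)
j=7 picked index 6: u0 ∈ [-1/198, 25/396)
j=8 picked index 7: u0 ∈ [-19/396, 35/396)
intersection: [1/132, 13/396)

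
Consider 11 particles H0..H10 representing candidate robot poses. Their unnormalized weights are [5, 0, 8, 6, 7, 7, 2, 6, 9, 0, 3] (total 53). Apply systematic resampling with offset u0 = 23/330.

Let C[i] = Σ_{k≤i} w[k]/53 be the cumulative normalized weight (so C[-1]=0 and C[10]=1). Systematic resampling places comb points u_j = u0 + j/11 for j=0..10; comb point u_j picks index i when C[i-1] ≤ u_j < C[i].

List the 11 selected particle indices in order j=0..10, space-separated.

C = [5/53, 5/53, 13/53, 19/53, 26/53, 33/53, 35/53, 41/53, 50/53, 50/53, 1]
j=0: u_0=23/330 ∈ [0, 5/53) → index 0
j=1: u_1=53/330 ∈ [5/53, 13/53) → index 2
j=2: u_2=83/330 ∈ [13/53, 19/53) → index 3
j=3: u_3=113/330 ∈ [13/53, 19/53) → index 3
j=4: u_4=13/30 ∈ [19/53, 26/53) → index 4
j=5: u_5=173/330 ∈ [26/53, 33/53) → index 5
j=6: u_6=203/330 ∈ [26/53, 33/53) → index 5
j=7: u_7=233/330 ∈ [35/53, 41/53) → index 7
j=8: u_8=263/330 ∈ [41/53, 50/53) → index 8
j=9: u_9=293/330 ∈ [41/53, 50/53) → index 8
j=10: u_10=323/330 ∈ [50/53, 1) → index 10

0 2 3 3 4 5 5 7 8 8 10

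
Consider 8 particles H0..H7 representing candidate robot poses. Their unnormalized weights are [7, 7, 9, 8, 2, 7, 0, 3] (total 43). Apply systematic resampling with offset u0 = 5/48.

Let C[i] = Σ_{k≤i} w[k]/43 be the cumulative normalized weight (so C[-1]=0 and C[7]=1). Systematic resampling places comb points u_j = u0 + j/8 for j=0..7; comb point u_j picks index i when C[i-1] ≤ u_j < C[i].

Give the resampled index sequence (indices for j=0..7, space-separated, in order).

C = [7/43, 14/43, 23/43, 31/43, 33/43, 40/43, 40/43, 1]
j=0: u_0=5/48 ∈ [0, 7/43) → index 0
j=1: u_1=11/48 ∈ [7/43, 14/43) → index 1
j=2: u_2=17/48 ∈ [14/43, 23/43) → index 2
j=3: u_3=23/48 ∈ [14/43, 23/43) → index 2
j=4: u_4=29/48 ∈ [23/43, 31/43) → index 3
j=5: u_5=35/48 ∈ [31/43, 33/43) → index 4
j=6: u_6=41/48 ∈ [33/43, 40/43) → index 5
j=7: u_7=47/48 ∈ [40/43, 1) → index 7

0 1 2 2 3 4 5 7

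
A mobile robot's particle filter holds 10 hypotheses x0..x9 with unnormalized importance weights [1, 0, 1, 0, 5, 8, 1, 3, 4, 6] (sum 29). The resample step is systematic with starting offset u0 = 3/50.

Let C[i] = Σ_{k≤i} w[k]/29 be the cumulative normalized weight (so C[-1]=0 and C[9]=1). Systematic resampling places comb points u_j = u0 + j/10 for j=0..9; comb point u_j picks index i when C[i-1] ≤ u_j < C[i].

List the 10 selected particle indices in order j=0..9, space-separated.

C = [1/29, 1/29, 2/29, 2/29, 7/29, 15/29, 16/29, 19/29, 23/29, 1]
j=0: u_0=3/50 ∈ [1/29, 2/29) → index 2
j=1: u_1=4/25 ∈ [2/29, 7/29) → index 4
j=2: u_2=13/50 ∈ [7/29, 15/29) → index 5
j=3: u_3=9/25 ∈ [7/29, 15/29) → index 5
j=4: u_4=23/50 ∈ [7/29, 15/29) → index 5
j=5: u_5=14/25 ∈ [16/29, 19/29) → index 7
j=6: u_6=33/50 ∈ [19/29, 23/29) → index 8
j=7: u_7=19/25 ∈ [19/29, 23/29) → index 8
j=8: u_8=43/50 ∈ [23/29, 1) → index 9
j=9: u_9=24/25 ∈ [23/29, 1) → index 9

2 4 5 5 5 7 8 8 9 9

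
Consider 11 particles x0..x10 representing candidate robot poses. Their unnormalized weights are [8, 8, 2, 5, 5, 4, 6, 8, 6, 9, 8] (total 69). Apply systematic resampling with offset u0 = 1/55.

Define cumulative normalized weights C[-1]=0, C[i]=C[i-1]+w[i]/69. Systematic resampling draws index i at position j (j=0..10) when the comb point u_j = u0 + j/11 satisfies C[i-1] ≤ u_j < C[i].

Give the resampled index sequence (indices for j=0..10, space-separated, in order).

0 0 1 3 4 6 7 7 8 9 10

C = [8/69, 16/69, 6/23, 1/3, 28/69, 32/69, 38/69, 2/3, 52/69, 61/69, 1]
j=0: u_0=1/55 ∈ [0, 8/69) → index 0
j=1: u_1=6/55 ∈ [0, 8/69) → index 0
j=2: u_2=1/5 ∈ [8/69, 16/69) → index 1
j=3: u_3=16/55 ∈ [6/23, 1/3) → index 3
j=4: u_4=21/55 ∈ [1/3, 28/69) → index 4
j=5: u_5=26/55 ∈ [32/69, 38/69) → index 6
j=6: u_6=31/55 ∈ [38/69, 2/3) → index 7
j=7: u_7=36/55 ∈ [38/69, 2/3) → index 7
j=8: u_8=41/55 ∈ [2/3, 52/69) → index 8
j=9: u_9=46/55 ∈ [52/69, 61/69) → index 9
j=10: u_10=51/55 ∈ [61/69, 1) → index 10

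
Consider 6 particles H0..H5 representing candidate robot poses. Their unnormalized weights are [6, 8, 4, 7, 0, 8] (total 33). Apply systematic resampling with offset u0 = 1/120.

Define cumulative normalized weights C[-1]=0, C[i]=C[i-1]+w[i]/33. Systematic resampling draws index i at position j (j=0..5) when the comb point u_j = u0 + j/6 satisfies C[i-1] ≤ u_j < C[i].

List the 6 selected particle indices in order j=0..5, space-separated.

C = [2/11, 14/33, 6/11, 25/33, 25/33, 1]
j=0: u_0=1/120 ∈ [0, 2/11) → index 0
j=1: u_1=7/40 ∈ [0, 2/11) → index 0
j=2: u_2=41/120 ∈ [2/11, 14/33) → index 1
j=3: u_3=61/120 ∈ [14/33, 6/11) → index 2
j=4: u_4=27/40 ∈ [6/11, 25/33) → index 3
j=5: u_5=101/120 ∈ [25/33, 1) → index 5

0 0 1 2 3 5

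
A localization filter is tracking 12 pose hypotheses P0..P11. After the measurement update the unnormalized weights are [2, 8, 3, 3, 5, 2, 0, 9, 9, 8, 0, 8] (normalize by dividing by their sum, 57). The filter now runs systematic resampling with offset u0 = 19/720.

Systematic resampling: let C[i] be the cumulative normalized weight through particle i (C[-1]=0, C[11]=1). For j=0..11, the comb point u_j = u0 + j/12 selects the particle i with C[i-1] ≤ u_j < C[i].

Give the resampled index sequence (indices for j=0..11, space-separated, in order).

0 1 2 3 4 7 7 8 8 9 11 11

C = [2/57, 10/57, 13/57, 16/57, 7/19, 23/57, 23/57, 32/57, 41/57, 49/57, 49/57, 1]
j=0: u_0=19/720 ∈ [0, 2/57) → index 0
j=1: u_1=79/720 ∈ [2/57, 10/57) → index 1
j=2: u_2=139/720 ∈ [10/57, 13/57) → index 2
j=3: u_3=199/720 ∈ [13/57, 16/57) → index 3
j=4: u_4=259/720 ∈ [16/57, 7/19) → index 4
j=5: u_5=319/720 ∈ [23/57, 32/57) → index 7
j=6: u_6=379/720 ∈ [23/57, 32/57) → index 7
j=7: u_7=439/720 ∈ [32/57, 41/57) → index 8
j=8: u_8=499/720 ∈ [32/57, 41/57) → index 8
j=9: u_9=559/720 ∈ [41/57, 49/57) → index 9
j=10: u_10=619/720 ∈ [49/57, 1) → index 11
j=11: u_11=679/720 ∈ [49/57, 1) → index 11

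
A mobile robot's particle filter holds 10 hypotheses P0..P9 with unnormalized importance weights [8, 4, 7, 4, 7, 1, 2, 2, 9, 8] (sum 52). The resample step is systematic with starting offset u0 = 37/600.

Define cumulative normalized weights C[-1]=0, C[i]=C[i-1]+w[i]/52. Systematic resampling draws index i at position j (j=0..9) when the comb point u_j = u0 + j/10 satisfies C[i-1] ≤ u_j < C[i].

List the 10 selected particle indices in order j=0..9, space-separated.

C = [2/13, 3/13, 19/52, 23/52, 15/26, 31/52, 33/52, 35/52, 11/13, 1]
j=0: u_0=37/600 ∈ [0, 2/13) → index 0
j=1: u_1=97/600 ∈ [2/13, 3/13) → index 1
j=2: u_2=157/600 ∈ [3/13, 19/52) → index 2
j=3: u_3=217/600 ∈ [3/13, 19/52) → index 2
j=4: u_4=277/600 ∈ [23/52, 15/26) → index 4
j=5: u_5=337/600 ∈ [23/52, 15/26) → index 4
j=6: u_6=397/600 ∈ [33/52, 35/52) → index 7
j=7: u_7=457/600 ∈ [35/52, 11/13) → index 8
j=8: u_8=517/600 ∈ [11/13, 1) → index 9
j=9: u_9=577/600 ∈ [11/13, 1) → index 9

0 1 2 2 4 4 7 8 9 9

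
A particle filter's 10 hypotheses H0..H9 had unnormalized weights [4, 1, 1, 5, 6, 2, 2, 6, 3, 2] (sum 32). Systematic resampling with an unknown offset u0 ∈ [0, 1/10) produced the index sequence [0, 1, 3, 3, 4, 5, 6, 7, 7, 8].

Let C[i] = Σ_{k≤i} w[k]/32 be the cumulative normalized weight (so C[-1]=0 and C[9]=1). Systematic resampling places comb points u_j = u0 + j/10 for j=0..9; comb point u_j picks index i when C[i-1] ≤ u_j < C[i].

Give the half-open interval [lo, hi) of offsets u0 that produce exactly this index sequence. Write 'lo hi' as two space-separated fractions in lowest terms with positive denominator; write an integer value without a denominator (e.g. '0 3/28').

1/32 3/80

C = [1/8, 5/32, 3/16, 11/32, 17/32, 19/32, 21/32, 27/32, 15/16, 1]
j=0 picked index 0: u0 ∈ [0, 1/8)
j=1 picked index 1: u0 ∈ [1/40, 9/160)
j=2 picked index 3: u0 ∈ [-1/80, 23/160)
j=3 picked index 3: u0 ∈ [-9/80, 7/160)
j=4 picked index 4: u0 ∈ [-9/160, 21/160)
j=5 picked index 5: u0 ∈ [1/32, 3/32)
j=6 picked index 6: u0 ∈ [-1/160, 9/160)
j=7 picked index 7: u0 ∈ [-7/160, 23/160)
j=8 picked index 7: u0 ∈ [-23/160, 7/160)
j=9 picked index 8: u0 ∈ [-9/160, 3/80)
intersection: [1/32, 3/80)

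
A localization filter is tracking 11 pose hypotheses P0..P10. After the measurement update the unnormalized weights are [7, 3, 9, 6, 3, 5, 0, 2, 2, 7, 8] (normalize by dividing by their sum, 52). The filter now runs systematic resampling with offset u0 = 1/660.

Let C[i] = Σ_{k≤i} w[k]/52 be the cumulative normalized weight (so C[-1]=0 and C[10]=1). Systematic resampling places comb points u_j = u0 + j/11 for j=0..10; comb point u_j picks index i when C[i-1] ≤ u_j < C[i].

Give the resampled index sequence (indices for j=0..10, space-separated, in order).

C = [7/52, 5/26, 19/52, 25/52, 7/13, 33/52, 33/52, 35/52, 37/52, 11/13, 1]
j=0: u_0=1/660 ∈ [0, 7/52) → index 0
j=1: u_1=61/660 ∈ [0, 7/52) → index 0
j=2: u_2=11/60 ∈ [7/52, 5/26) → index 1
j=3: u_3=181/660 ∈ [5/26, 19/52) → index 2
j=4: u_4=241/660 ∈ [5/26, 19/52) → index 2
j=5: u_5=301/660 ∈ [19/52, 25/52) → index 3
j=6: u_6=361/660 ∈ [7/13, 33/52) → index 5
j=7: u_7=421/660 ∈ [33/52, 35/52) → index 7
j=8: u_8=481/660 ∈ [37/52, 11/13) → index 9
j=9: u_9=541/660 ∈ [37/52, 11/13) → index 9
j=10: u_10=601/660 ∈ [11/13, 1) → index 10

0 0 1 2 2 3 5 7 9 9 10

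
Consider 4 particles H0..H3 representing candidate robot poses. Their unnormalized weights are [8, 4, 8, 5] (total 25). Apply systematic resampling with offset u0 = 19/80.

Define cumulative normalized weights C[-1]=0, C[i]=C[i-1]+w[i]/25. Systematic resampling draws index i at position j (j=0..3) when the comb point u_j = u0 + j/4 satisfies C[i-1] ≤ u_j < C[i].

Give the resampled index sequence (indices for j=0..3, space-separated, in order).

C = [8/25, 12/25, 4/5, 1]
j=0: u_0=19/80 ∈ [0, 8/25) → index 0
j=1: u_1=39/80 ∈ [12/25, 4/5) → index 2
j=2: u_2=59/80 ∈ [12/25, 4/5) → index 2
j=3: u_3=79/80 ∈ [4/5, 1) → index 3

0 2 2 3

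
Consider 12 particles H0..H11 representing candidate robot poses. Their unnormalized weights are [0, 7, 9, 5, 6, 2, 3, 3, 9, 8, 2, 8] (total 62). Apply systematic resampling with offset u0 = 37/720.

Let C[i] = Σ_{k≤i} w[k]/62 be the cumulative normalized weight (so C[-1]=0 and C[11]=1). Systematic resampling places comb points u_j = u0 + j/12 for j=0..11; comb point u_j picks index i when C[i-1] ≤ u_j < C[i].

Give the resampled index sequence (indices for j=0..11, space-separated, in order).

C = [0, 7/62, 8/31, 21/62, 27/62, 29/62, 16/31, 35/62, 22/31, 26/31, 27/31, 1]
j=0: u_0=37/720 ∈ [0, 7/62) → index 1
j=1: u_1=97/720 ∈ [7/62, 8/31) → index 2
j=2: u_2=157/720 ∈ [7/62, 8/31) → index 2
j=3: u_3=217/720 ∈ [8/31, 21/62) → index 3
j=4: u_4=277/720 ∈ [21/62, 27/62) → index 4
j=5: u_5=337/720 ∈ [29/62, 16/31) → index 6
j=6: u_6=397/720 ∈ [16/31, 35/62) → index 7
j=7: u_7=457/720 ∈ [35/62, 22/31) → index 8
j=8: u_8=517/720 ∈ [22/31, 26/31) → index 9
j=9: u_9=577/720 ∈ [22/31, 26/31) → index 9
j=10: u_10=637/720 ∈ [27/31, 1) → index 11
j=11: u_11=697/720 ∈ [27/31, 1) → index 11

1 2 2 3 4 6 7 8 9 9 11 11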